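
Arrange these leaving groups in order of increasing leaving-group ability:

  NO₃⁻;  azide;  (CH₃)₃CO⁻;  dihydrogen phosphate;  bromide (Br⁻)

The more stable X⁻ (or X) is on its own — i.e. the weaker a base it is — the better a leaving group it makes.
bromide (Br⁻): pKₐ(HBr) ≈ -9
NO₃⁻: pKₐ(HNO₃) ≈ -1.3
dihydrogen phosphate: pKₐ(H₃PO₄) ≈ 2.1
azide: pKₐ(HN₃) ≈ 4.7
(CH₃)₃CO⁻: pKₐ(t-BuOH) ≈ 18
Listed from poorest to best leaving group as asked.

(CH₃)₃CO⁻ < azide < dihydrogen phosphate < NO₃⁻ < bromide (Br⁻)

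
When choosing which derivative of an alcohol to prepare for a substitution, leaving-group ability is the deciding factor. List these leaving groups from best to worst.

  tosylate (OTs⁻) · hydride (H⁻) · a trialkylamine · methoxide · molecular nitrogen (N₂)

The more stable X⁻ (or X) is on its own — i.e. the weaker a base it is — the better a leaving group it makes.
molecular nitrogen (N₂): no meaningful conjugate acid; N₂ departs as an exceptionally stable neutral molecule
tosylate (OTs⁻): pKₐ(p-CH₃C₆H₄SO₃H (TsOH)) ≈ -2.8 — resonance-delocalised arenesulfonate
a trialkylamine: pKₐ(R'₃NH⁺) ≈ 10.7
methoxide: pKₐ(CH₃OH) ≈ 15.5
hydride (H⁻): pKₐ(H₂) ≈ 36

molecular nitrogen (N₂) > tosylate (OTs⁻) > a trialkylamine > methoxide > hydride (H⁻)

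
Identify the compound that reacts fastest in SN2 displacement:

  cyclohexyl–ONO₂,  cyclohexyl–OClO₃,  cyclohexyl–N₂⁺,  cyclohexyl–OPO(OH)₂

Same R in every case — rank the leaving groups.
The more stable X⁻ (or X) is on its own — i.e. the weaker a base it is — the better a leaving group it makes.
cyclohexyl–N₂⁺ loses N₂: no meaningful conjugate acid; N₂ departs as an exceptionally stable neutral molecule
cyclohexyl–OClO₃ loses ClO₄⁻: pKₐ(HClO₄) ≈ -10
cyclohexyl–ONO₂ loses NO₃⁻: pKₐ(HNO₃) ≈ -1.3
cyclohexyl–OPO(OH)₂ loses H₂PO₄⁻: pKₐ(H₃PO₄) ≈ 2.1

cyclohexyl–N₂⁺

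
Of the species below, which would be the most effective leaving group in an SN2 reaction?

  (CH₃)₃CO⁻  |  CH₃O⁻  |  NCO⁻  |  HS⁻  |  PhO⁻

A good leaving group is a weak base: the lower the pKₐ of its conjugate acid, the more readily it departs.
NCO⁻: pKₐ(HOCN) ≈ 3.5
HS⁻: pKₐ(H₂S) ≈ 7
PhO⁻: pKₐ(C₆H₅OH (phenol)) ≈ 10
CH₃O⁻: pKₐ(CH₃OH) ≈ 15.5
(CH₃)₃CO⁻: pKₐ(t-BuOH) ≈ 18

NCO⁻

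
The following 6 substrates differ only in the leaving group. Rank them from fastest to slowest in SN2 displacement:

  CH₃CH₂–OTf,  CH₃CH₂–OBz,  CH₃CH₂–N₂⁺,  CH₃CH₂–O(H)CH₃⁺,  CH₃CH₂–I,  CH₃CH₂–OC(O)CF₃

CH₃CH₂–N₂⁺ > CH₃CH₂–OTf > CH₃CH₂–I > CH₃CH₂–O(H)CH₃⁺ > CH₃CH₂–OC(O)CF₃ > CH₃CH₂–OBz

With the same alkyl group throughout, only the leaving group differentiates the rates.
Leaving-group ability tracks the stability of the departed species; conjugate-acid pKₐ is the usual yardstick (lower pKₐ → better LG).
CH₃CH₂–N₂⁺ loses N₂: no meaningful conjugate acid; N₂ departs as an exceptionally stable neutral molecule
CH₃CH₂–OTf loses OTf⁻: pKₐ(CF₃SO₃H (triflic acid)) ≈ -14
CH₃CH₂–I loses I⁻: pKₐ(HI) ≈ -10
CH₃CH₂–O(H)CH₃⁺ loses R'OH: pKₐ(R'OH₂⁺) ≈ -2.4
CH₃CH₂–OC(O)CF₃ loses CF₃COO⁻: pKₐ(CF₃COOH) ≈ 0.2
CH₃CH₂–OBz loses PhCOO⁻: pKₐ(C₆H₅COOH) ≈ 4.2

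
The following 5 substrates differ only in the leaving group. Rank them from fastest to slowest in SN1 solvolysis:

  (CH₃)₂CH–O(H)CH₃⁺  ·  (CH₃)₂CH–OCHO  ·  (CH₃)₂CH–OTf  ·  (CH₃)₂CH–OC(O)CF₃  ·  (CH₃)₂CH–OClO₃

Identical carbon frameworks mean the comparison reduces to leaving-group quality.
Leaving-group ability tracks the stability of the departed species; conjugate-acid pKₐ is the usual yardstick (lower pKₐ → better LG).
(CH₃)₂CH–OTf loses OTf⁻: pKₐ(CF₃SO₃H (triflic acid)) ≈ -14
(CH₃)₂CH–OClO₃ loses ClO₄⁻: pKₐ(HClO₄) ≈ -10
(CH₃)₂CH–O(H)CH₃⁺ loses R'OH: pKₐ(R'OH₂⁺) ≈ -2.4
(CH₃)₂CH–OC(O)CF₃ loses CF₃COO⁻: pKₐ(CF₃COOH) ≈ 0.2
(CH₃)₂CH–OCHO loses HCOO⁻: pKₐ(HCOOH) ≈ 3.8

(CH₃)₂CH–OTf > (CH₃)₂CH–OClO₃ > (CH₃)₂CH–O(H)CH₃⁺ > (CH₃)₂CH–OC(O)CF₃ > (CH₃)₂CH–OCHO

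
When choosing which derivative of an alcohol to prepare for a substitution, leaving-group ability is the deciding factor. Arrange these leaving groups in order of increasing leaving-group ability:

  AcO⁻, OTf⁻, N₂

AcO⁻ < OTf⁻ < N₂

N₂: no meaningful conjugate acid; N₂ departs as an exceptionally stable neutral molecule
OTf⁻: pKₐ(CF₃SO₃H (triflic acid)) ≈ -14 — charge spread over three oxygens and a CF₃ group; the premier leaving group in synthesis
AcO⁻: pKₐ(CH₃COOH) ≈ 4.8 — resonance-stabilised but still a weak base
Listed from poorest to best leaving group as asked.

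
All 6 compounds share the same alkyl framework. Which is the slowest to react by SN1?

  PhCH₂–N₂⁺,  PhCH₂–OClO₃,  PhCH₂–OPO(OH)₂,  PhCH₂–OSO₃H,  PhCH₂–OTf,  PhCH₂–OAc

PhCH₂–OAc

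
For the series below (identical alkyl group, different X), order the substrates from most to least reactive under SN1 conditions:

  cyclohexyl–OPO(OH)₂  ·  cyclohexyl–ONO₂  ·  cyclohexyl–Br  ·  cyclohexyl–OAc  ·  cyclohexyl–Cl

cyclohexyl–Br > cyclohexyl–Cl > cyclohexyl–ONO₂ > cyclohexyl–OPO(OH)₂ > cyclohexyl–OAc

The skeletons are identical, so relative rate is governed entirely by leaving-group ability.
The more stable X⁻ (or X) is on its own — i.e. the weaker a base it is — the better a leaving group it makes.
cyclohexyl–Br loses Br⁻: pKₐ(HBr) ≈ -9
cyclohexyl–Cl loses Cl⁻: pKₐ(HCl) ≈ -7
cyclohexyl–ONO₂ loses NO₃⁻: pKₐ(HNO₃) ≈ -1.3
cyclohexyl–OPO(OH)₂ loses H₂PO₄⁻: pKₐ(H₃PO₄) ≈ 2.1
cyclohexyl–OAc loses AcO⁻: pKₐ(CH₃COOH) ≈ 4.8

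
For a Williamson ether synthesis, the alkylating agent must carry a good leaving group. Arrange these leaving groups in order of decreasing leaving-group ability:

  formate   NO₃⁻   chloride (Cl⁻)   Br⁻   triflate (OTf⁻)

Leaving-group ability tracks the stability of the departed species; conjugate-acid pKₐ is the usual yardstick (lower pKₐ → better LG).
triflate (OTf⁻): pKₐ(CF₃SO₃H (triflic acid)) ≈ -14 — charge spread over three oxygens and a CF₃ group; the premier leaving group in synthesis
Br⁻: pKₐ(HBr) ≈ -9
chloride (Cl⁻): pKₐ(HCl) ≈ -7 — moderately weak base
NO₃⁻: pKₐ(HNO₃) ≈ -1.3 — resonance-delocalised over three oxygens
formate: pKₐ(HCOOH) ≈ 3.8

triflate (OTf⁻) > Br⁻ > chloride (Cl⁻) > NO₃⁻ > formate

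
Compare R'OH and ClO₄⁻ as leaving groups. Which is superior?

ClO₄⁻ is the better leaving group.
pKₐ(HClO₄) ≈ -10 versus pKₐ(R'OH₂⁺) ≈ -2.4: ClO₄⁻ is the much weaker base.
Extremely weak base; rarely used for safety reasons.

ClO₄⁻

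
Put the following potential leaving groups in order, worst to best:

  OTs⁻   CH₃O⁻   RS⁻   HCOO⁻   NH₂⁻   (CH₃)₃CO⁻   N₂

NH₂⁻ < (CH₃)₃CO⁻ < CH₃O⁻ < RS⁻ < HCOO⁻ < OTs⁻ < N₂

Rank by basicity of the departing species: weakest base leaves most easily.
N₂: no meaningful conjugate acid; N₂ departs as an exceptionally stable neutral molecule
OTs⁻: pKₐ(p-CH₃C₆H₄SO₃H (TsOH)) ≈ -2.8
HCOO⁻: pKₐ(HCOOH) ≈ 3.8
RS⁻: pKₐ(RSH (a thiol)) ≈ 10.5
CH₃O⁻: pKₐ(CH₃OH) ≈ 15.5
(CH₃)₃CO⁻: pKₐ(t-BuOH) ≈ 18
NH₂⁻: pKₐ(NH₃) ≈ 38
Listed from poorest to best leaving group as asked.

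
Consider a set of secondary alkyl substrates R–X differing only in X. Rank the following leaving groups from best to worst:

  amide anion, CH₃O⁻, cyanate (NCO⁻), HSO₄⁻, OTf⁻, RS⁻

OTf⁻ > HSO₄⁻ > cyanate (NCO⁻) > RS⁻ > CH₃O⁻ > amide anion

OTf⁻: pKₐ(CF₃SO₃H (triflic acid)) ≈ -14
HSO₄⁻: pKₐ(H₂SO₄) ≈ -3
cyanate (NCO⁻): pKₐ(HOCN) ≈ 3.5 — resonance between N and O
RS⁻: pKₐ(RSH (a thiol)) ≈ 10.5 — moderately basic; rarely leaves without activation
CH₃O⁻: pKₐ(CH₃OH) ≈ 15.5
amide anion: pKₐ(NH₃) ≈ 38 — extremely strong base; never a leaving group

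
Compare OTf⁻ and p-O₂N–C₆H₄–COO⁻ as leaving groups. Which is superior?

OTf⁻ is the better leaving group.
pKₐ(CF₃SO₃H (triflic acid)) ≈ -14 versus pKₐ(p-nitrobenzoic acid) ≈ 3.4: OTf⁻ is the much weaker base.
Charge spread over three oxygens and a CF₃ group; the premier leaving group in synthesis.

OTf⁻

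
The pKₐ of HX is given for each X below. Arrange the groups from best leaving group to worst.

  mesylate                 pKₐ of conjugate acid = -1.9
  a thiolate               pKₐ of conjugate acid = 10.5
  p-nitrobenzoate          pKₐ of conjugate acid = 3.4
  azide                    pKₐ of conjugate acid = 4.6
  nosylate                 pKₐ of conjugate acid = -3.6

Lower conjugate-acid pKₐ ⇒ weaker base ⇒ better leaving group.
Sorting by the given values: nosylate (-3.6), mesylate (-1.9), p-nitrobenzoate (3.4), azide (4.6), a thiolate (10.5).

nosylate > mesylate > p-nitrobenzoate > azide > a thiolate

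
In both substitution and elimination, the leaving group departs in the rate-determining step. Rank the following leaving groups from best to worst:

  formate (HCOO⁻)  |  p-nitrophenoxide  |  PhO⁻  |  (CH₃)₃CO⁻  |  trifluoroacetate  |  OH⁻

trifluoroacetate > formate (HCOO⁻) > p-nitrophenoxide > PhO⁻ > OH⁻ > (CH₃)₃CO⁻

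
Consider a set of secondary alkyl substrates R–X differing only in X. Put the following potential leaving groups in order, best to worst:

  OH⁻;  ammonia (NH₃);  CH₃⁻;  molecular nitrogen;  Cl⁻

Rank by basicity of the departing species: weakest base leaves most easily.
molecular nitrogen: no meaningful conjugate acid; N₂ departs as an exceptionally stable neutral molecule
Cl⁻: pKₐ(HCl) ≈ -7
ammonia (NH₃): pKₐ(NH₄⁺) ≈ 9.2 — neutral but moderately basic; leaves from R–NH₃⁺
OH⁻: pKₐ(H₂O) ≈ 15.7 — strong base; essentially never leaves without prior activation
CH₃⁻: pKₐ(CH₄) ≈ 48

molecular nitrogen > Cl⁻ > ammonia (NH₃) > OH⁻ > CH₃⁻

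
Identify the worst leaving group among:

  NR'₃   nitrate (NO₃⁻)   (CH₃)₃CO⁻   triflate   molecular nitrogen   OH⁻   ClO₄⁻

Leaving-group ability tracks the stability of the departed species; conjugate-acid pKₐ is the usual yardstick (lower pKₐ → better LG).
molecular nitrogen: no meaningful conjugate acid; N₂ departs as an exceptionally stable neutral molecule
triflate: pKₐ(CF₃SO₃H (triflic acid)) ≈ -14
ClO₄⁻: pKₐ(HClO₄) ≈ -10
nitrate (NO₃⁻): pKₐ(HNO₃) ≈ -1.3
NR'₃: pKₐ(R'₃NH⁺) ≈ 10.7
OH⁻: pKₐ(H₂O) ≈ 15.7
(CH₃)₃CO⁻: pKₐ(t-BuOH) ≈ 18

(CH₃)₃CO⁻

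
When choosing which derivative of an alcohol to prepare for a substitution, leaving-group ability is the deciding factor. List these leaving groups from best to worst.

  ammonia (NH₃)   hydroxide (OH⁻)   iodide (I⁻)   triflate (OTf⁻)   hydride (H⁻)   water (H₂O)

triflate (OTf⁻): pKₐ(CF₃SO₃H (triflic acid)) ≈ -14
iodide (I⁻): pKₐ(HI) ≈ -10
water (H₂O): pKₐ(H₃O⁺) ≈ -1.7
ammonia (NH₃): pKₐ(NH₄⁺) ≈ 9.2
hydroxide (OH⁻): pKₐ(H₂O) ≈ 15.7
hydride (H⁻): pKₐ(H₂) ≈ 36

triflate (OTf⁻) > iodide (I⁻) > water (H₂O) > ammonia (NH₃) > hydroxide (OH⁻) > hydride (H⁻)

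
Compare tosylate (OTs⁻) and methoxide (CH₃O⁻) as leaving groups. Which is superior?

tosylate (OTs⁻) is the better leaving group.
pKₐ(p-CH₃C₆H₄SO₃H (TsOH)) ≈ -2.8 versus pKₐ(CH₃OH) ≈ 15.5: tosylate (OTs⁻) is the much weaker base.
Resonance-delocalised arenesulfonate.

tosylate (OTs⁻)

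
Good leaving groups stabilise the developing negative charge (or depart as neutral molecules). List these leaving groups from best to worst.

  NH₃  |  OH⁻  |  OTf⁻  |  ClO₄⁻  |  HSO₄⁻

OTf⁻ > ClO₄⁻ > HSO₄⁻ > NH₃ > OH⁻

Rank by basicity of the departing species: weakest base leaves most easily.
OTf⁻: pKₐ(CF₃SO₃H (triflic acid)) ≈ -14
ClO₄⁻: pKₐ(HClO₄) ≈ -10
HSO₄⁻: pKₐ(H₂SO₄) ≈ -3
NH₃: pKₐ(NH₄⁺) ≈ 9.2
OH⁻: pKₐ(H₂O) ≈ 15.7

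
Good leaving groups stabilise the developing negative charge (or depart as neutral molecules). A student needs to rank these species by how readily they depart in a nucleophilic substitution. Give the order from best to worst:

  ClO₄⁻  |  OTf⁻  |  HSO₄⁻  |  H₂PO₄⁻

OTf⁻ > ClO₄⁻ > HSO₄⁻ > H₂PO₄⁻

OTf⁻: pKₐ(CF₃SO₃H (triflic acid)) ≈ -14
ClO₄⁻: pKₐ(HClO₄) ≈ -10
HSO₄⁻: pKₐ(H₂SO₄) ≈ -3 — conjugate base of a strong mineral acid
H₂PO₄⁻: pKₐ(H₃PO₄) ≈ 2.1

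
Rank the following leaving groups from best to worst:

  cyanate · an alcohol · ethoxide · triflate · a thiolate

The more stable X⁻ (or X) is on its own — i.e. the weaker a base it is — the better a leaving group it makes.
triflate: pKₐ(CF₃SO₃H (triflic acid)) ≈ -14 — charge spread over three oxygens and a CF₃ group; the premier leaving group in synthesis
an alcohol: pKₐ(R'OH₂⁺) ≈ -2.4 — neutral; leaves from a protonated ether (an oxonium ion, R–O(H)R'⁺)
cyanate: pKₐ(HOCN) ≈ 3.5 — resonance between N and O
a thiolate: pKₐ(RSH (a thiol)) ≈ 10.5 — moderately basic; rarely leaves without activation
ethoxide: pKₐ(CH₃CH₂OH) ≈ 16 — strong base; alkoxides do not leave unassisted

triflate > an alcohol > cyanate > a thiolate > ethoxide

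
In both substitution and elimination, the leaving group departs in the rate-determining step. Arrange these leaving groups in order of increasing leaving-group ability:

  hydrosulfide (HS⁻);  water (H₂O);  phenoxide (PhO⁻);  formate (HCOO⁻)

water (H₂O): pKₐ(H₃O⁺) ≈ -1.7 — neutral; leaves from a protonated alcohol (R–OH₂⁺)
formate (HCOO⁻): pKₐ(HCOOH) ≈ 3.8 — resonance-stabilised carboxylate
hydrosulfide (HS⁻): pKₐ(H₂S) ≈ 7 — larger and more polarisable than the oxygen analogue
phenoxide (PhO⁻): pKₐ(C₆H₅OH (phenol)) ≈ 10 — resonance into the ring helps, but still a poor LG
Reversing gives the worst-to-best order requested.

phenoxide (PhO⁻) < hydrosulfide (HS⁻) < formate (HCOO⁻) < water (H₂O)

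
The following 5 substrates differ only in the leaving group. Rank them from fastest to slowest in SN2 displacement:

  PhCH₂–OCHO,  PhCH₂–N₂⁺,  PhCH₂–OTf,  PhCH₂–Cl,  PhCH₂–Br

PhCH₂–N₂⁺ > PhCH₂–OTf > PhCH₂–Br > PhCH₂–Cl > PhCH₂–OCHO

With the same alkyl group throughout, only the leaving group differentiates the rates.
Rank by basicity of the departing species: weakest base leaves most easily.
PhCH₂–N₂⁺ loses N₂: no meaningful conjugate acid; N₂ departs as an exceptionally stable neutral molecule
PhCH₂–OTf loses OTf⁻: pKₐ(CF₃SO₃H (triflic acid)) ≈ -14
PhCH₂–Br loses Br⁻: pKₐ(HBr) ≈ -9
PhCH₂–Cl loses Cl⁻: pKₐ(HCl) ≈ -7
PhCH₂–OCHO loses HCOO⁻: pKₐ(HCOOH) ≈ 3.8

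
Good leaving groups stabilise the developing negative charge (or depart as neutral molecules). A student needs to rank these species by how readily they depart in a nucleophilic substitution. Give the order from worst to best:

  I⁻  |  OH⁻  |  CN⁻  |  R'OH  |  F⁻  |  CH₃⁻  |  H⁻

Leaving-group ability tracks the stability of the departed species; conjugate-acid pKₐ is the usual yardstick (lower pKₐ → better LG).
I⁻: pKₐ(HI) ≈ -10
R'OH: pKₐ(R'OH₂⁺) ≈ -2.4 — neutral; leaves from a protonated ether (an oxonium ion, R–O(H)R'⁺)
F⁻: pKₐ(HF) ≈ 3.2 — small and strongly basic; the poor halide leaving group
CN⁻: pKₐ(HCN) ≈ 9.2 — sp carbon stabilises the charge somewhat, but still a poor LG
OH⁻: pKₐ(H₂O) ≈ 15.7 — strong base; essentially never leaves without prior activation
H⁻: pKₐ(H₂) ≈ 36
CH₃⁻: pKₐ(CH₄) ≈ 48
Listed from poorest to best leaving group as asked.

CH₃⁻ < H⁻ < OH⁻ < CN⁻ < F⁻ < R'OH < I⁻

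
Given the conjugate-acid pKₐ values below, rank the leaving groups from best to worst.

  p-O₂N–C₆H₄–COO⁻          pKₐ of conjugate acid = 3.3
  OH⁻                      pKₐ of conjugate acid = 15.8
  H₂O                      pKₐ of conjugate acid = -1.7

H₂O > p-O₂N–C₆H₄–COO⁻ > OH⁻

Lower conjugate-acid pKₐ ⇒ weaker base ⇒ better leaving group.
Sorting by the given values: H₂O (-1.7), p-O₂N–C₆H₄–COO⁻ (3.3), OH⁻ (15.8).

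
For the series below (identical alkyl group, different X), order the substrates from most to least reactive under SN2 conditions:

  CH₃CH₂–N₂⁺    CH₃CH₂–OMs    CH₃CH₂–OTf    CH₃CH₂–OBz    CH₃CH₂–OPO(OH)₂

CH₃CH₂–N₂⁺ > CH₃CH₂–OTf > CH₃CH₂–OMs > CH₃CH₂–OPO(OH)₂ > CH₃CH₂–OBz

Identical carbon frameworks mean the comparison reduces to leaving-group quality.
A good leaving group is a weak base: the lower the pKₐ of its conjugate acid, the more readily it departs.
CH₃CH₂–N₂⁺ loses N₂: no meaningful conjugate acid; N₂ departs as an exceptionally stable neutral molecule
CH₃CH₂–OTf loses OTf⁻: pKₐ(CF₃SO₃H (triflic acid)) ≈ -14
CH₃CH₂–OMs loses OMs⁻: pKₐ(CH₃SO₃H (MsOH)) ≈ -1.9
CH₃CH₂–OPO(OH)₂ loses H₂PO₄⁻: pKₐ(H₃PO₄) ≈ 2.1
CH₃CH₂–OBz loses PhCOO⁻: pKₐ(C₆H₅COOH) ≈ 4.2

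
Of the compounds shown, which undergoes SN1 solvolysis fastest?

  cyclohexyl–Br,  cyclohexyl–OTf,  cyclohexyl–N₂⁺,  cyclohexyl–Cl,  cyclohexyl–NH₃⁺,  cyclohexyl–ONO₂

cyclohexyl–N₂⁺

Same R in every case — rank the leaving groups.
The more stable X⁻ (or X) is on its own — i.e. the weaker a base it is — the better a leaving group it makes.
cyclohexyl–N₂⁺ loses N₂: no meaningful conjugate acid; N₂ departs as an exceptionally stable neutral molecule
cyclohexyl–OTf loses OTf⁻: pKₐ(CF₃SO₃H (triflic acid)) ≈ -14
cyclohexyl–Br loses Br⁻: pKₐ(HBr) ≈ -9
cyclohexyl–Cl loses Cl⁻: pKₐ(HCl) ≈ -7
cyclohexyl–ONO₂ loses NO₃⁻: pKₐ(HNO₃) ≈ -1.3
cyclohexyl–NH₃⁺ loses NH₃: pKₐ(NH₄⁺) ≈ 9.2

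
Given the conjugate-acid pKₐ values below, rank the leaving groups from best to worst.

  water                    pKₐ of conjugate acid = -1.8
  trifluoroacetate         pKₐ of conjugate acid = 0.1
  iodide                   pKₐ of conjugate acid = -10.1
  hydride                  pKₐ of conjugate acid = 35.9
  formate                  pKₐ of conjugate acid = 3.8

Lower conjugate-acid pKₐ ⇒ weaker base ⇒ better leaving group.
Sorting by the given values: iodide (-10.1), water (-1.8), trifluoroacetate (0.1), formate (3.8), hydride (35.9).

iodide > water > trifluoroacetate > formate > hydride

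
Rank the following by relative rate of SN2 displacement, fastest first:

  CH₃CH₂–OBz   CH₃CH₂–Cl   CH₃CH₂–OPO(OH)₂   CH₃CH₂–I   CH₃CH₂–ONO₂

CH₃CH₂–I > CH₃CH₂–Cl > CH₃CH₂–ONO₂ > CH₃CH₂–OPO(OH)₂ > CH₃CH₂–OBz

With the same alkyl group throughout, only the leaving group differentiates the rates.
Leaving-group ability tracks the stability of the departed species; conjugate-acid pKₐ is the usual yardstick (lower pKₐ → better LG).
CH₃CH₂–I loses I⁻: pKₐ(HI) ≈ -10
CH₃CH₂–Cl loses Cl⁻: pKₐ(HCl) ≈ -7
CH₃CH₂–ONO₂ loses NO₃⁻: pKₐ(HNO₃) ≈ -1.3
CH₃CH₂–OPO(OH)₂ loses H₂PO₄⁻: pKₐ(H₃PO₄) ≈ 2.1
CH₃CH₂–OBz loses PhCOO⁻: pKₐ(C₆H₅COOH) ≈ 4.2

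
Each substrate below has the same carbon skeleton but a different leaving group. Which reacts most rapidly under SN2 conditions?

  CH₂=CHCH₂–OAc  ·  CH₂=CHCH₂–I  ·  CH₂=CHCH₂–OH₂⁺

Identical carbon frameworks mean the comparison reduces to leaving-group quality.
Rank by basicity of the departing species: weakest base leaves most easily.
CH₂=CHCH₂–I loses I⁻: pKₐ(HI) ≈ -10
CH₂=CHCH₂–OH₂⁺ loses H₂O: pKₐ(H₃O⁺) ≈ -1.7
CH₂=CHCH₂–OAc loses AcO⁻: pKₐ(CH₃COOH) ≈ 4.8

CH₂=CHCH₂–I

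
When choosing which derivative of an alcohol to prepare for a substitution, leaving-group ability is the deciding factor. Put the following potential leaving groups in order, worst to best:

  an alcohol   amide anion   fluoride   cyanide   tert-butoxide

amide anion < tert-butoxide < cyanide < fluoride < an alcohol

A good leaving group is a weak base: the lower the pKₐ of its conjugate acid, the more readily it departs.
an alcohol: pKₐ(R'OH₂⁺) ≈ -2.4
fluoride: pKₐ(HF) ≈ 3.2 — small and strongly basic; the poor halide leaving group
cyanide: pKₐ(HCN) ≈ 9.2 — sp carbon stabilises the charge somewhat, but still a poor LG
tert-butoxide: pKₐ(t-BuOH) ≈ 18 — bulky, strongly basic alkoxide
amide anion: pKₐ(NH₃) ≈ 38 — extremely strong base; never a leaving group
Listed from poorest to best leaving group as asked.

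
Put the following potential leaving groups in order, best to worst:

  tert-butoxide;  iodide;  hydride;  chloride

iodide: pKₐ(HI) ≈ -10
chloride: pKₐ(HCl) ≈ -7
tert-butoxide: pKₐ(t-BuOH) ≈ 18
hydride: pKₐ(H₂) ≈ 36

iodide > chloride > tert-butoxide > hydride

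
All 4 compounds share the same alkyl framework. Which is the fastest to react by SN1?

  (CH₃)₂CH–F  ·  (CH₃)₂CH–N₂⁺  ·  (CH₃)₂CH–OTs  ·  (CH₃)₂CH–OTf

(CH₃)₂CH–N₂⁺

The skeletons are identical, so relative rate is governed entirely by leaving-group ability.
Rank by basicity of the departing species: weakest base leaves most easily.
(CH₃)₂CH–N₂⁺ loses N₂: no meaningful conjugate acid; N₂ departs as an exceptionally stable neutral molecule
(CH₃)₂CH–OTf loses OTf⁻: pKₐ(CF₃SO₃H (triflic acid)) ≈ -14
(CH₃)₂CH–OTs loses OTs⁻: pKₐ(p-CH₃C₆H₄SO₃H (TsOH)) ≈ -2.8
(CH₃)₂CH–F loses F⁻: pKₐ(HF) ≈ 3.2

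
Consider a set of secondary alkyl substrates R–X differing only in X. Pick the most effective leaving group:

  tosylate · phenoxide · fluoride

Leaving-group ability tracks the stability of the departed species; conjugate-acid pKₐ is the usual yardstick (lower pKₐ → better LG).
tosylate: pKₐ(p-CH₃C₆H₄SO₃H (TsOH)) ≈ -2.8
fluoride: pKₐ(HF) ≈ 3.2
phenoxide: pKₐ(C₆H₅OH (phenol)) ≈ 10

tosylate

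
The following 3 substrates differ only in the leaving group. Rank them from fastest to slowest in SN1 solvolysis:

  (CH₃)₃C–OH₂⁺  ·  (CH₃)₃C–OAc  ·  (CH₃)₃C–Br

Identical carbon frameworks mean the comparison reduces to leaving-group quality.
Rank by basicity of the departing species: weakest base leaves most easily.
(CH₃)₃C–Br loses Br⁻: pKₐ(HBr) ≈ -9
(CH₃)₃C–OH₂⁺ loses H₂O: pKₐ(H₃O⁺) ≈ -1.7
(CH₃)₃C–OAc loses AcO⁻: pKₐ(CH₃COOH) ≈ 4.8

(CH₃)₃C–Br > (CH₃)₃C–OH₂⁺ > (CH₃)₃C–OAc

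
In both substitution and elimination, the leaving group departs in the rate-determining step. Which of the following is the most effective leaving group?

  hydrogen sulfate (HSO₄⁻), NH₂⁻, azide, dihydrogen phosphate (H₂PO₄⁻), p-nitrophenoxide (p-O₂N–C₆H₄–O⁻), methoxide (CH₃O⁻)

A good leaving group is a weak base: the lower the pKₐ of its conjugate acid, the more readily it departs.
hydrogen sulfate (HSO₄⁻): pKₐ(H₂SO₄) ≈ -3
dihydrogen phosphate (H₂PO₄⁻): pKₐ(H₃PO₄) ≈ 2.1
azide: pKₐ(HN₃) ≈ 4.7
p-nitrophenoxide (p-O₂N–C₆H₄–O⁻): pKₐ(p-nitrophenol) ≈ 7.2
methoxide (CH₃O⁻): pKₐ(CH₃OH) ≈ 15.5
NH₂⁻: pKₐ(NH₃) ≈ 38

hydrogen sulfate (HSO₄⁻)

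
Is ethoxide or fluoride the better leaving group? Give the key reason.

fluoride is the better leaving group.
pKₐ(HF) ≈ 3.2 versus pKₐ(CH₃CH₂OH) ≈ 16: fluoride is the much weaker base.
Small and strongly basic; the poor halide leaving group.

fluoride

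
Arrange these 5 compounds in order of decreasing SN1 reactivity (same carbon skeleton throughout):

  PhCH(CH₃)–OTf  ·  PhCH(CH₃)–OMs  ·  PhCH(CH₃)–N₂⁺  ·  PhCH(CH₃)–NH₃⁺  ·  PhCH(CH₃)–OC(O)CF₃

PhCH(CH₃)–N₂⁺ > PhCH(CH₃)–OTf > PhCH(CH₃)–OMs > PhCH(CH₃)–OC(O)CF₃ > PhCH(CH₃)–NH₃⁺

With the same alkyl group throughout, only the leaving group differentiates the rates.
Leaving-group ability tracks the stability of the departed species; conjugate-acid pKₐ is the usual yardstick (lower pKₐ → better LG).
PhCH(CH₃)–N₂⁺ loses N₂: no meaningful conjugate acid; N₂ departs as an exceptionally stable neutral molecule
PhCH(CH₃)–OTf loses OTf⁻: pKₐ(CF₃SO₃H (triflic acid)) ≈ -14
PhCH(CH₃)–OMs loses OMs⁻: pKₐ(CH₃SO₃H (MsOH)) ≈ -1.9
PhCH(CH₃)–OC(O)CF₃ loses CF₃COO⁻: pKₐ(CF₃COOH) ≈ 0.2
PhCH(CH₃)–NH₃⁺ loses NH₃: pKₐ(NH₄⁺) ≈ 9.2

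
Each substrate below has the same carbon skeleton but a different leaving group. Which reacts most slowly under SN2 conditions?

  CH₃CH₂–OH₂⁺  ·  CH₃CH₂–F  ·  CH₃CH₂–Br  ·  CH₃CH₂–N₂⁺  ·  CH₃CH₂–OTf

Same R in every case — rank the leaving groups.
Rank by basicity of the departing species: weakest base leaves most easily.
CH₃CH₂–N₂⁺ loses N₂: no meaningful conjugate acid; N₂ departs as an exceptionally stable neutral molecule
CH₃CH₂–OTf loses OTf⁻: pKₐ(CF₃SO₃H (triflic acid)) ≈ -14
CH₃CH₂–Br loses Br⁻: pKₐ(HBr) ≈ -9
CH₃CH₂–OH₂⁺ loses H₂O: pKₐ(H₃O⁺) ≈ -1.7
CH₃CH₂–F loses F⁻: pKₐ(HF) ≈ 3.2

CH₃CH₂–F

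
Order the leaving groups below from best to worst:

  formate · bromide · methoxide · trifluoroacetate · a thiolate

bromide > trifluoroacetate > formate > a thiolate > methoxide

Rank by basicity of the departing species: weakest base leaves most easily.
bromide: pKₐ(HBr) ≈ -9
trifluoroacetate: pKₐ(CF₃COOH) ≈ 0.2
formate: pKₐ(HCOOH) ≈ 3.8
a thiolate: pKₐ(RSH (a thiol)) ≈ 10.5
methoxide: pKₐ(CH₃OH) ≈ 15.5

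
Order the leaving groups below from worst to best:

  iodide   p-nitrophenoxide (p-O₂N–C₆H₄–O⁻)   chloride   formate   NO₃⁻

p-nitrophenoxide (p-O₂N–C₆H₄–O⁻) < formate < NO₃⁻ < chloride < iodide

Rank by basicity of the departing species: weakest base leaves most easily.
iodide: pKₐ(HI) ≈ -10
chloride: pKₐ(HCl) ≈ -7
NO₃⁻: pKₐ(HNO₃) ≈ -1.3 — resonance-delocalised over three oxygens
formate: pKₐ(HCOOH) ≈ 3.8
p-nitrophenoxide (p-O₂N–C₆H₄–O⁻): pKₐ(p-nitrophenol) ≈ 7.2 — nitro group delocalises the charge; the classic chromogenic LG
Reversing gives the worst-to-best order requested.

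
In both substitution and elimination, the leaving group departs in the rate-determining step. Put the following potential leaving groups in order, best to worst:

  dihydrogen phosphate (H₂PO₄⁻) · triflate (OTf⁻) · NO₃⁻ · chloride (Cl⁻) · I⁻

triflate (OTf⁻) > I⁻ > chloride (Cl⁻) > NO₃⁻ > dihydrogen phosphate (H₂PO₄⁻)

The more stable X⁻ (or X) is on its own — i.e. the weaker a base it is — the better a leaving group it makes.
triflate (OTf⁻): pKₐ(CF₃SO₃H (triflic acid)) ≈ -14
I⁻: pKₐ(HI) ≈ -10
chloride (Cl⁻): pKₐ(HCl) ≈ -7
NO₃⁻: pKₐ(HNO₃) ≈ -1.3
dihydrogen phosphate (H₂PO₄⁻): pKₐ(H₃PO₄) ≈ 2.1 — moderate base; biological leaving group after further activation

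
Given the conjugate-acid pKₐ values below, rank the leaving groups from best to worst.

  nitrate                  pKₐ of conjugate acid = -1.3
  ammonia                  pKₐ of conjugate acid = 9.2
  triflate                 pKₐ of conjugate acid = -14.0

triflate > nitrate > ammonia

Lower conjugate-acid pKₐ ⇒ weaker base ⇒ better leaving group.
Sorting by the given values: triflate (-14.0), nitrate (-1.3), ammonia (9.2).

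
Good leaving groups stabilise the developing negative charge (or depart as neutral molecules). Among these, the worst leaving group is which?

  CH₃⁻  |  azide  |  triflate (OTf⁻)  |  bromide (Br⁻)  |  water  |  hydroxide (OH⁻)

The more stable X⁻ (or X) is on its own — i.e. the weaker a base it is — the better a leaving group it makes.
triflate (OTf⁻): pKₐ(CF₃SO₃H (triflic acid)) ≈ -14
bromide (Br⁻): pKₐ(HBr) ≈ -9
water: pKₐ(H₃O⁺) ≈ -1.7
azide: pKₐ(HN₃) ≈ 4.7
hydroxide (OH⁻): pKₐ(H₂O) ≈ 15.7
CH₃⁻: pKₐ(CH₄) ≈ 48

CH₃⁻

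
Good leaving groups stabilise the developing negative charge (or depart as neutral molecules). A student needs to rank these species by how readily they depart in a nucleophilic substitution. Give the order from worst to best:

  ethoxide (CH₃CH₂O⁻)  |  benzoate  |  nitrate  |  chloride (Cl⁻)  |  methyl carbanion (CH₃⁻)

Rank by basicity of the departing species: weakest base leaves most easily.
chloride (Cl⁻): pKₐ(HCl) ≈ -7
nitrate: pKₐ(HNO₃) ≈ -1.3
benzoate: pKₐ(C₆H₅COOH) ≈ 4.2
ethoxide (CH₃CH₂O⁻): pKₐ(CH₃CH₂OH) ≈ 16
methyl carbanion (CH₃⁻): pKₐ(CH₄) ≈ 48
Reversing gives the worst-to-best order requested.

methyl carbanion (CH₃⁻) < ethoxide (CH₃CH₂O⁻) < benzoate < nitrate < chloride (Cl⁻)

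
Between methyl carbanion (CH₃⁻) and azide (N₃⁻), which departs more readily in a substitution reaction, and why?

azide (N₃⁻)

azide (N₃⁻) is the better leaving group.
pKₐ(HN₃) ≈ 4.7 versus pKₐ(CH₄) ≈ 48: azide (N₃⁻) is the much weaker base.
Linear, resonance-stabilised.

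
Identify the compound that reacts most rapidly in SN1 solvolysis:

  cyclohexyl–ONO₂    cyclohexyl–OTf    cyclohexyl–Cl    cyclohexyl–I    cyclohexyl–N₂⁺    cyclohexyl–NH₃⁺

cyclohexyl–N₂⁺

With the same alkyl group throughout, only the leaving group differentiates the rates.
Rank by basicity of the departing species: weakest base leaves most easily.
cyclohexyl–N₂⁺ loses N₂: no meaningful conjugate acid; N₂ departs as an exceptionally stable neutral molecule
cyclohexyl–OTf loses OTf⁻: pKₐ(CF₃SO₃H (triflic acid)) ≈ -14
cyclohexyl–I loses I⁻: pKₐ(HI) ≈ -10
cyclohexyl–Cl loses Cl⁻: pKₐ(HCl) ≈ -7
cyclohexyl–ONO₂ loses NO₃⁻: pKₐ(HNO₃) ≈ -1.3
cyclohexyl–NH₃⁺ loses NH₃: pKₐ(NH₄⁺) ≈ 9.2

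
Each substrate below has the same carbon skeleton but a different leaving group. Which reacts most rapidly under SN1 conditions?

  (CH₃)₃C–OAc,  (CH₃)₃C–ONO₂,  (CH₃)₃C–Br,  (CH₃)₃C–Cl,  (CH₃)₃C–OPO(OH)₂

(CH₃)₃C–Br

With the same alkyl group throughout, only the leaving group differentiates the rates.
The more stable X⁻ (or X) is on its own — i.e. the weaker a base it is — the better a leaving group it makes.
(CH₃)₃C–Br loses Br⁻: pKₐ(HBr) ≈ -9
(CH₃)₃C–Cl loses Cl⁻: pKₐ(HCl) ≈ -7
(CH₃)₃C–ONO₂ loses NO₃⁻: pKₐ(HNO₃) ≈ -1.3
(CH₃)₃C–OPO(OH)₂ loses H₂PO₄⁻: pKₐ(H₃PO₄) ≈ 2.1
(CH₃)₃C–OAc loses AcO⁻: pKₐ(CH₃COOH) ≈ 4.8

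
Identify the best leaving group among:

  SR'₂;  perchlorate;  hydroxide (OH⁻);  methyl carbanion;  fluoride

perchlorate

perchlorate: pKₐ(HClO₄) ≈ -10
SR'₂: pKₐ(R'₂SH⁺) ≈ -7
fluoride: pKₐ(HF) ≈ 3.2
hydroxide (OH⁻): pKₐ(H₂O) ≈ 15.7
methyl carbanion: pKₐ(CH₄) ≈ 48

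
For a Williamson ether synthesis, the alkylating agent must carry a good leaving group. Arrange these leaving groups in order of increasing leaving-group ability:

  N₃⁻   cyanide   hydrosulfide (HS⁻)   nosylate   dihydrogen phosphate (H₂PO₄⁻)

nosylate: pKₐ(p-O₂NC₆H₄SO₃H) ≈ -3.5
dihydrogen phosphate (H₂PO₄⁻): pKₐ(H₃PO₄) ≈ 2.1
N₃⁻: pKₐ(HN₃) ≈ 4.7
hydrosulfide (HS⁻): pKₐ(H₂S) ≈ 7
cyanide: pKₐ(HCN) ≈ 9.2
The question asks for worst first, so the sequence is read in increasing leaving-group ability.

cyanide < hydrosulfide (HS⁻) < N₃⁻ < dihydrogen phosphate (H₂PO₄⁻) < nosylate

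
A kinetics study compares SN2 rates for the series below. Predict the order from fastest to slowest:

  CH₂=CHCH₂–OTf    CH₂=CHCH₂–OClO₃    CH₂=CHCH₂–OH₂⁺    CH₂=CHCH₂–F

CH₂=CHCH₂–OTf > CH₂=CHCH₂–OClO₃ > CH₂=CHCH₂–OH₂⁺ > CH₂=CHCH₂–F

With the same alkyl group throughout, only the leaving group differentiates the rates.
A good leaving group is a weak base: the lower the pKₐ of its conjugate acid, the more readily it departs.
CH₂=CHCH₂–OTf loses OTf⁻: pKₐ(CF₃SO₃H (triflic acid)) ≈ -14
CH₂=CHCH₂–OClO₃ loses ClO₄⁻: pKₐ(HClO₄) ≈ -10
CH₂=CHCH₂–OH₂⁺ loses H₂O: pKₐ(H₃O⁺) ≈ -1.7
CH₂=CHCH₂–F loses F⁻: pKₐ(HF) ≈ 3.2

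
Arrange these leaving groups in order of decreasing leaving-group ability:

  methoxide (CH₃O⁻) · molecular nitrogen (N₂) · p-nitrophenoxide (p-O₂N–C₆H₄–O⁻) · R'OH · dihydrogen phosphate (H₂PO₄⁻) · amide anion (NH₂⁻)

molecular nitrogen (N₂) > R'OH > dihydrogen phosphate (H₂PO₄⁻) > p-nitrophenoxide (p-O₂N–C₆H₄–O⁻) > methoxide (CH₃O⁻) > amide anion (NH₂⁻)

molecular nitrogen (N₂): no meaningful conjugate acid; N₂ departs as an exceptionally stable neutral molecule
R'OH: pKₐ(R'OH₂⁺) ≈ -2.4
dihydrogen phosphate (H₂PO₄⁻): pKₐ(H₃PO₄) ≈ 2.1
p-nitrophenoxide (p-O₂N–C₆H₄–O⁻): pKₐ(p-nitrophenol) ≈ 7.2
methoxide (CH₃O⁻): pKₐ(CH₃OH) ≈ 15.5
amide anion (NH₂⁻): pKₐ(NH₃) ≈ 38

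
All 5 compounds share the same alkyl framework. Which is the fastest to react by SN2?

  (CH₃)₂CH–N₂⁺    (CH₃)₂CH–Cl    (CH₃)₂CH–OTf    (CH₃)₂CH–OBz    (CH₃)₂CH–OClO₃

(CH₃)₂CH–N₂⁺

Same R in every case — rank the leaving groups.
Rank by basicity of the departing species: weakest base leaves most easily.
(CH₃)₂CH–N₂⁺ loses N₂: no meaningful conjugate acid; N₂ departs as an exceptionally stable neutral molecule
(CH₃)₂CH–OTf loses OTf⁻: pKₐ(CF₃SO₃H (triflic acid)) ≈ -14
(CH₃)₂CH–OClO₃ loses ClO₄⁻: pKₐ(HClO₄) ≈ -10
(CH₃)₂CH–Cl loses Cl⁻: pKₐ(HCl) ≈ -7
(CH₃)₂CH–OBz loses PhCOO⁻: pKₐ(C₆H₅COOH) ≈ 4.2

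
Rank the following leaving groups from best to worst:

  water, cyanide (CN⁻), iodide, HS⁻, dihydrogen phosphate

iodide > water > dihydrogen phosphate > HS⁻ > cyanide (CN⁻)

Leaving-group ability tracks the stability of the departed species; conjugate-acid pKₐ is the usual yardstick (lower pKₐ → better LG).
iodide: pKₐ(HI) ≈ -10
water: pKₐ(H₃O⁺) ≈ -1.7 — neutral; leaves from a protonated alcohol (R–OH₂⁺)
dihydrogen phosphate: pKₐ(H₃PO₄) ≈ 2.1 — moderate base; biological leaving group after further activation
HS⁻: pKₐ(H₂S) ≈ 7 — larger and more polarisable than the oxygen analogue
cyanide (CN⁻): pKₐ(HCN) ≈ 9.2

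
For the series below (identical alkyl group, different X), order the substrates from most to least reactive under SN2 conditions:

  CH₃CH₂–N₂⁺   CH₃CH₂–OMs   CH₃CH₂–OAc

Same R in every case — rank the leaving groups.
Leaving-group ability tracks the stability of the departed species; conjugate-acid pKₐ is the usual yardstick (lower pKₐ → better LG).
CH₃CH₂–N₂⁺ loses N₂: no meaningful conjugate acid; N₂ departs as an exceptionally stable neutral molecule
CH₃CH₂–OMs loses OMs⁻: pKₐ(CH₃SO₃H (MsOH)) ≈ -1.9
CH₃CH₂–OAc loses AcO⁻: pKₐ(CH₃COOH) ≈ 4.8

CH₃CH₂–N₂⁺ > CH₃CH₂–OMs > CH₃CH₂–OAc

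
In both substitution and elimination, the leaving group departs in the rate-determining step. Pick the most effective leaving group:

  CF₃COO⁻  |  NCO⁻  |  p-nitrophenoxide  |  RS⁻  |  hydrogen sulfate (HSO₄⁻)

hydrogen sulfate (HSO₄⁻): pKₐ(H₂SO₄) ≈ -3
CF₃COO⁻: pKₐ(CF₃COOH) ≈ 0.2
NCO⁻: pKₐ(HOCN) ≈ 3.5
p-nitrophenoxide: pKₐ(p-nitrophenol) ≈ 7.2
RS⁻: pKₐ(RSH (a thiol)) ≈ 10.5

hydrogen sulfate (HSO₄⁻)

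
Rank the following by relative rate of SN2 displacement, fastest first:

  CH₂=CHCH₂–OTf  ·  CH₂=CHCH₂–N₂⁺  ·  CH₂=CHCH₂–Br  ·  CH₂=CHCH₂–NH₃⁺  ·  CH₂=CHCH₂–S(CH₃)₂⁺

Same R in every case — rank the leaving groups.
The more stable X⁻ (or X) is on its own — i.e. the weaker a base it is — the better a leaving group it makes.
CH₂=CHCH₂–N₂⁺ loses N₂: no meaningful conjugate acid; N₂ departs as an exceptionally stable neutral molecule
CH₂=CHCH₂–OTf loses OTf⁻: pKₐ(CF₃SO₃H (triflic acid)) ≈ -14
CH₂=CHCH₂–Br loses Br⁻: pKₐ(HBr) ≈ -9
CH₂=CHCH₂–S(CH₃)₂⁺ loses SR'₂: pKₐ(R'₂SH⁺) ≈ -7
CH₂=CHCH₂–NH₃⁺ loses NH₃: pKₐ(NH₄⁺) ≈ 9.2

CH₂=CHCH₂–N₂⁺ > CH₂=CHCH₂–OTf > CH₂=CHCH₂–Br > CH₂=CHCH₂–S(CH₃)₂⁺ > CH₂=CHCH₂–NH₃⁺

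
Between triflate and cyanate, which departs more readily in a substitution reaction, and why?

triflate is the better leaving group.
pKₐ(CF₃SO₃H (triflic acid)) ≈ -14 versus pKₐ(HOCN) ≈ 3.5: triflate is the much weaker base.
Charge spread over three oxygens and a CF₃ group; the premier leaving group in synthesis.

triflate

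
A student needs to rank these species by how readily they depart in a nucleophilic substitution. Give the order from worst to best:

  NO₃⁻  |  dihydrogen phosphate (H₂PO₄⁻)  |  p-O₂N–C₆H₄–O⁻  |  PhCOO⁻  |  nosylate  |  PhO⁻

Leaving-group ability tracks the stability of the departed species; conjugate-acid pKₐ is the usual yardstick (lower pKₐ → better LG).
nosylate: pKₐ(p-O₂NC₆H₄SO₃H) ≈ -3.5
NO₃⁻: pKₐ(HNO₃) ≈ -1.3 — resonance-delocalised over three oxygens
dihydrogen phosphate (H₂PO₄⁻): pKₐ(H₃PO₄) ≈ 2.1
PhCOO⁻: pKₐ(C₆H₅COOH) ≈ 4.2
p-O₂N–C₆H₄–O⁻: pKₐ(p-nitrophenol) ≈ 7.2 — nitro group delocalises the charge; the classic chromogenic LG
PhO⁻: pKₐ(C₆H₅OH (phenol)) ≈ 10 — resonance into the ring helps, but still a poor LG
Listed from poorest to best leaving group as asked.

PhO⁻ < p-O₂N–C₆H₄–O⁻ < PhCOO⁻ < dihydrogen phosphate (H₂PO₄⁻) < NO₃⁻ < nosylate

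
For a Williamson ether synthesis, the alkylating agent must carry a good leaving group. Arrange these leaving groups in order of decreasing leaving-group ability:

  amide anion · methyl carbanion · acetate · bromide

bromide > acetate > amide anion > methyl carbanion

bromide: pKₐ(HBr) ≈ -9
acetate: pKₐ(CH₃COOH) ≈ 4.8 — resonance-stabilised but still a weak base
amide anion: pKₐ(NH₃) ≈ 38
methyl carbanion: pKₐ(CH₄) ≈ 48 — unstabilised carbanion; the worst conceivable leaving group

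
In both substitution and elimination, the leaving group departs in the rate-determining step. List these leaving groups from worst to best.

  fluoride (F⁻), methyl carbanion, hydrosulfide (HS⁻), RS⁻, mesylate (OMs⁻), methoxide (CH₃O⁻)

methyl carbanion < methoxide (CH₃O⁻) < RS⁻ < hydrosulfide (HS⁻) < fluoride (F⁻) < mesylate (OMs⁻)

Rank by basicity of the departing species: weakest base leaves most easily.
mesylate (OMs⁻): pKₐ(CH₃SO₃H (MsOH)) ≈ -1.9
fluoride (F⁻): pKₐ(HF) ≈ 3.2 — small and strongly basic; the poor halide leaving group
hydrosulfide (HS⁻): pKₐ(H₂S) ≈ 7
RS⁻: pKₐ(RSH (a thiol)) ≈ 10.5
methoxide (CH₃O⁻): pKₐ(CH₃OH) ≈ 15.5
methyl carbanion: pKₐ(CH₄) ≈ 48 — unstabilised carbanion; the worst conceivable leaving group
Listed from poorest to best leaving group as asked.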